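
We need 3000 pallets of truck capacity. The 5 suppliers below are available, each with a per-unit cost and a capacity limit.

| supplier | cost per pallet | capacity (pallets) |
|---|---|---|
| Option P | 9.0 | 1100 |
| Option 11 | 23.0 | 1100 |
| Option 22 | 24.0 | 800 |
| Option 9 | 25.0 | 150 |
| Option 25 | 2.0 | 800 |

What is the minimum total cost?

Cheapest first:
Option 25 (2.0): use full 800 — 2200 pallets to go.
Option P at 9.0: take all 1100 pallets — 1100 still needed.
Option 11 at 23.0: take all 1100 pallets — 0 still needed.
Option 22, Option 9: unused.
Cost = 800×2.0 + 1100×9.0 + 1100×23.0 = 36800.

36800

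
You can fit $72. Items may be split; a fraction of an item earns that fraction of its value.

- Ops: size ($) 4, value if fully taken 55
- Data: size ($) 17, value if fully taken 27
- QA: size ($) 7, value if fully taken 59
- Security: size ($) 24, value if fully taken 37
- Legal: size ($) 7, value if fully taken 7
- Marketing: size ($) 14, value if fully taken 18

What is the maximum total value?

202

Rank by value-to-size ratio: Ops 55/4≈13.8, QA 59/7≈8.43, Data 27/17≈1.59, Security 37/24≈1.54, Marketing 18/14≈1.29, Legal 7/7≈1.
Ops: take in full, 4 $ for value 55 → 68 left.
QA: take in full, 7 $ for value 59 → 61 left.
Data: take in full, 17 $ for value 27 → 44 left.
Security: take in full, 24 $ for value 37 → 20 left.
Take all of Marketing (14 $, value 18) → 6 $ left.
Only 6 $ remain; take 6/7 of Legal for value 7×6/7 = 6.
Total value = 202.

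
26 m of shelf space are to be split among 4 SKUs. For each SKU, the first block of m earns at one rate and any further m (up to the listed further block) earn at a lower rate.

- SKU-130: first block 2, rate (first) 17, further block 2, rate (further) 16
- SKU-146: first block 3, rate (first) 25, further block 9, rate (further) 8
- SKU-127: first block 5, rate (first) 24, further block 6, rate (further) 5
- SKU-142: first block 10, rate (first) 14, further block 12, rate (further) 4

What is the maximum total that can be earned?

Order all 8 blocks by rate: SKU-146/first 25 > SKU-127/first 24 > SKU-130/first 17 > SKU-130/second 16 > SKU-142/first 14 > SKU-146/second 8 > SKU-127/second 5 > SKU-142/second 4.
SKU-146 first at 25: fill all 3 → 23 left.
Fill SKU-127 first block (5 at 24) → 18 left.
Fill SKU-130 first block (2 at 17) → 16 left.
SKU-130 second at 16: fill all 2 → 14 left.
SKU-142 first at 14: fill all 10 → 4 left.
SKU-146/second: +4 of 9 at 8; pool empty.
Total = 25×3 + 24×5 + 17×2 + 16×2 + 14×10 + 8×4 = 433.

433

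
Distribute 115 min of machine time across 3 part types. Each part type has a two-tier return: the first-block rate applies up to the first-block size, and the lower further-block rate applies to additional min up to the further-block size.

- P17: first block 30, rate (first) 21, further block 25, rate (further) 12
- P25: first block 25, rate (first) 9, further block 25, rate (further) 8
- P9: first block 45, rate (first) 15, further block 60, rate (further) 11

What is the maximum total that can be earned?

Rank every tier by rate: P17/T1 21 > P9/T1 15 > P17/T2 12 > P9/T2 11 > P25/T1 9 > P25/T2 8.
Fill P17 T1 block (30 at 21) ; 85 left.
P9/T1 (15): +45 ; 40 left.
Fill P17 T2 block (25 at 12) ; 15 left.
15 remain; put them into P9 T2 at 11.
Total = 21×30 + 15×45 + 12×25 + 11×15 = 1770.

1770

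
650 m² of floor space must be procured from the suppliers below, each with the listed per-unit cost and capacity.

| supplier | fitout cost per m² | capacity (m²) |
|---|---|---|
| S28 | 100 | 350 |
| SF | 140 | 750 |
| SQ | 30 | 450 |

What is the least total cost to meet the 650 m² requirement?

Cheapest first:
SQ (30): use full 450 — 200 m² to go.
S28 (100): take the remaining 200 — done.
SF: unused.
Cost = 450×30 + 200×100 = 33500.

33500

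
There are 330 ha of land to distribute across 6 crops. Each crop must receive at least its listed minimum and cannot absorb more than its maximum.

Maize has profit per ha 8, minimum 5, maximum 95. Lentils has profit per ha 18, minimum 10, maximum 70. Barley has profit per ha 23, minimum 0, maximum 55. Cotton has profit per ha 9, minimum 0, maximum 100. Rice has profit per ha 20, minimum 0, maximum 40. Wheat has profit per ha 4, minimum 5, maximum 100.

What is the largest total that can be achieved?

4725

Meeting every minimum uses 5+10+0+0+0+5 = 20 ha, leaving 310.
Highest profit per ha first: Barley 23 > Rice 20 > Lentils 18 > Cotton 9 > Maize 8 > Wheat 4.
Barley: +55 to 55 (cap) → 255 left.
Rice takes 40 more to reach its cap of 40 → 215 left.
Lentils takes 60 more to reach its cap of 70 → 155 left.
Cotton: +100 to 100 (cap) → 55 left.
Only 55 left; Maize takes them to reach 60.
Total = 8×60 + 18×70 + 23×55 + 9×100 + 20×40 + 4×5 = 4725.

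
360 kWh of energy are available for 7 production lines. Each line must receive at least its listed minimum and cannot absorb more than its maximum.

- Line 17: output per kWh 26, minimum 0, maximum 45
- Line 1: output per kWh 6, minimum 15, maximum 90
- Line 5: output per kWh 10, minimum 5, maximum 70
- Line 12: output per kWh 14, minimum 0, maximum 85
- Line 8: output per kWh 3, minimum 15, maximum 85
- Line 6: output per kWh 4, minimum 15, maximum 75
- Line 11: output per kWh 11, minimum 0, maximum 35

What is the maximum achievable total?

Meeting every minimum uses 0+15+5+0+15+15+0 = 50 kWh, leaving 310.
Order the production lines by output per kWh: Line 17 26 > Line 12 14 > Line 11 11 > Line 5 10 > Line 1 6 > Line 6 4 > Line 8 3.
Line 17: +45 to 45 (cap) ; 265 left.
Line 12: +85 to 85 (cap) ; 180 left.
Line 11: +35 to 35 (cap) ; 145 left.
Give Line 5 65 more to hit its cap of 70 ; 80 left.
Give Line 1 75 more to hit its cap of 90 ; 5 left.
Only 5 left; Line 6 takes them to reach 20.
Total = 26×45 + 6×90 + 10×70 + 14×85 + 3×15 + 4×20 + 11×35 = 4110.

4110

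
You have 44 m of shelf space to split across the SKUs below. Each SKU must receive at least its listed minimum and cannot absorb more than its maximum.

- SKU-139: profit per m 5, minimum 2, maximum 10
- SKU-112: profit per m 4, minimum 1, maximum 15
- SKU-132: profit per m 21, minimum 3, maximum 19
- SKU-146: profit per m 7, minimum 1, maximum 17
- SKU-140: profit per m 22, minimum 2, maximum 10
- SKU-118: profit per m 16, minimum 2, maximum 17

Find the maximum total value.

Meeting every minimum uses 2+1+3+1+2+2 = 11 m, leaving 33.
Highest profit per m first: SKU-140 22 > SKU-132 21 > SKU-118 16 > SKU-146 7 > SKU-139 5 > SKU-112 4.
SKU-140: +8 to 10 (cap) → 25 left.
SKU-132 takes 16 more to reach its cap of 19 → 9 left.
SKU-118 has room for 15 more but only 9 remain, so it gets 11.
Total = 5×2 + 4×1 + 21×19 + 7×1 + 22×10 + 16×11 = 816.

816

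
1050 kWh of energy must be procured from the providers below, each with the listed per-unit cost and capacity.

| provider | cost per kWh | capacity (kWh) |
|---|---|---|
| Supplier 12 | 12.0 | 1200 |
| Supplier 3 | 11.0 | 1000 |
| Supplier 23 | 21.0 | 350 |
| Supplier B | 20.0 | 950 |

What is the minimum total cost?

11600

Cheapest first:
Supplier 3 at 11.0: take all 1000 kWh — 50 still needed.
Take 50 from Supplier 12 at 12.0 to finish.
Supplier B, Supplier 23: unused.
Cost = 1000×11.0 + 50×12.0 = 11600.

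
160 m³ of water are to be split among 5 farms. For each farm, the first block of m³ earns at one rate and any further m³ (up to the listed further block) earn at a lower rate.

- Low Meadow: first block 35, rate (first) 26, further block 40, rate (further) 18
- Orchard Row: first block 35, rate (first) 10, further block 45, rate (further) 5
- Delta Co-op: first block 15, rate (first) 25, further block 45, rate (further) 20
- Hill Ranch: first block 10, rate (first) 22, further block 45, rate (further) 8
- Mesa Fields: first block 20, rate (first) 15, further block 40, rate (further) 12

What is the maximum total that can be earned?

3350

Order all 10 blocks by rate: Low Meadow/tier1 26 > Delta Co-op/tier1 25 > Hill Ranch/tier1 22 > Delta Co-op/tier2 20 > Low Meadow/tier2 18 > Mesa Fields/tier1 15 > Mesa Fields/tier2 12 > Orchard Row/tier1 10 > Hill Ranch/tier2 8 > Orchard Row/tier2 5.
Fill Low Meadow tier1 block (35 at 26) ; 125 left.
Delta Co-op/tier1 (25): +15 ; 110 left.
Hill Ranch tier1 at 22: fill all 10 ; 100 left.
Delta Co-op tier2 at 20: fill all 45 ; 55 left.
Fill Low Meadow tier2 block (40 at 18) ; 15 left.
15 remain; put them into Mesa Fields tier1 at 15.
Total = 26×35 + 25×15 + 22×10 + 20×45 + 18×40 + 15×15 = 3350.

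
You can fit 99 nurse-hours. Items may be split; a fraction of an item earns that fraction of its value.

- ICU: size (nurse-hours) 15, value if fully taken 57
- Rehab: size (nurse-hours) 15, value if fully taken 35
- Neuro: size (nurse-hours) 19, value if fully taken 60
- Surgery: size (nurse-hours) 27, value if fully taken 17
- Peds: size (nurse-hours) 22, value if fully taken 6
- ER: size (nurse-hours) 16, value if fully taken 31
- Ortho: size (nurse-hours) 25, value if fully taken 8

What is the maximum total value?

202.24

Sort by value density: ICU 57/15≈3.8, Neuro 60/19≈3.16, Rehab 35/15≈2.33, ER 31/16≈1.94, Surgery 17/27≈0.63, Ortho 8/25≈0.32, Peds 6/22≈0.273.
Take all of ICU (15 nurse-hours, value 57) → 84 nurse-hours left.
All 19 nurse-hours of Neuro fit (value 60) → 65 remain.
Take all of Rehab (15 nurse-hours, value 35) → 50 nurse-hours left.
ER: take in full, 16 nurse-hours for value 31 → 34 left.
Surgery: take in full, 27 nurse-hours for value 17 → 7 left.
7 nurse-hours left: a 7/25 share of Ortho gives 8×7/25 = 2.24.
Total value = 202.24.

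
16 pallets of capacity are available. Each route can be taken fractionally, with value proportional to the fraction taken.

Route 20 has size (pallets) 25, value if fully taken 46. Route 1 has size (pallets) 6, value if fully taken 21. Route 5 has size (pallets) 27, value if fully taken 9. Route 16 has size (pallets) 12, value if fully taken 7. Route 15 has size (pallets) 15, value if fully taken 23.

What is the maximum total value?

39.4

Best value per unit of size first: Route 1 21/6≈3.5, Route 20 46/25≈1.84, Route 15 23/15≈1.53, Route 16 7/12≈0.583, Route 5 9/27≈0.333.
Take all of Route 1 (6 pallets, value 21) — 10 pallets left.
Fill the last 10 pallets with part of Route 20: 10/25 of it earns 18.4.
Total value = 39.4.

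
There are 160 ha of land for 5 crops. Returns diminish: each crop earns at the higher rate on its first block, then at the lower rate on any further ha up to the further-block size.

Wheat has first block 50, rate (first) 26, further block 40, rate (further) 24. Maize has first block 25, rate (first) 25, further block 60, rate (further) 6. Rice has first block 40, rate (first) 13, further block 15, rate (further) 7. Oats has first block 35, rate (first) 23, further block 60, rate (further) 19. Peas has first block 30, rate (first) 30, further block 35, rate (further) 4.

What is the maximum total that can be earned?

Treat each block as its own option and order by rate: Peas/tier1 30 > Wheat/tier1 26 > Maize/tier1 25 > Wheat/tier2 24 > Oats/tier1 23 > Oats/tier2 19 > Rice/tier1 13 > Rice/tier2 7 > Maize/tier2 6 > Peas/tier2 4.
Peas/tier1 (30): +30 → 130 left.
Wheat/tier1 (26): +50 → 80 left.
Maize tier1 at 25: fill all 25 → 55 left.
Wheat tier2 at 24: fill all 40 → 15 left.
15 remain; put them into Oats tier1 at 23.
Total = 30×30 + 26×50 + 25×25 + 24×40 + 23×15 = 4130.

4130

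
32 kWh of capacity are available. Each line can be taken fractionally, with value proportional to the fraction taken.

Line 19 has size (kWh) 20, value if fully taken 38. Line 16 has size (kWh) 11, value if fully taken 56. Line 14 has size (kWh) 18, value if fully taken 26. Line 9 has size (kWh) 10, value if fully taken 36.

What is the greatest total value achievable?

Sort by value density: Line 16 56/11≈5.09, Line 9 36/10≈3.6, Line 19 38/20≈1.9, Line 14 26/18≈1.44.
Line 16: take in full, 11 kWh for value 56 — 21 left.
All 10 kWh of Line 9 fit (value 36) — 11 remain.
Only 11 kWh remain; take 11/20 of Line 19 for value 38×11/20 = 20.9.
Total value = 112.9.

112.9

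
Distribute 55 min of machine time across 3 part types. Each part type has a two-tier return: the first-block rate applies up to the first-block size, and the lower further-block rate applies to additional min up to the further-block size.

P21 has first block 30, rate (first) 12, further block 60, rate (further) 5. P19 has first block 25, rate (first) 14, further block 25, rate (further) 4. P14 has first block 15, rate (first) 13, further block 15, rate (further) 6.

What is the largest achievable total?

Order all 6 blocks by rate: P19/T1 14 > P14/T1 13 > P21/T1 12 > P14/T2 6 > P21/T2 5 > P19/T2 4.
P19/T1 (14): +25 — 30 left.
P14 T1 at 13: fill all 15 — 15 left.
15 remain; put them into P21 T1 at 12.
Total = 14×25 + 13×15 + 12×15 = 725.

725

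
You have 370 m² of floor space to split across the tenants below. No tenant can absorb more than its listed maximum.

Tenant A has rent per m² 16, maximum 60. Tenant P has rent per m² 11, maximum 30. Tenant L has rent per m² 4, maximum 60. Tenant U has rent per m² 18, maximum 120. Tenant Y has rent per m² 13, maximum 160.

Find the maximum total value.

Order the tenants by rent per m²: Tenant U 18 > Tenant A 16 > Tenant Y 13 > Tenant P 11 > Tenant L 4.
Tenant U takes 120 to reach its cap of 120 — 250 left.
Tenant A takes 60 to reach its cap of 60 — 190 left.
Give Tenant Y 160 to hit its cap of 160 — 30 left.
Tenant P: +30 to 30 (cap) — 0 left.
Total = 16×60 + 11×30 + 18×120 + 13×160 = 5530.

5530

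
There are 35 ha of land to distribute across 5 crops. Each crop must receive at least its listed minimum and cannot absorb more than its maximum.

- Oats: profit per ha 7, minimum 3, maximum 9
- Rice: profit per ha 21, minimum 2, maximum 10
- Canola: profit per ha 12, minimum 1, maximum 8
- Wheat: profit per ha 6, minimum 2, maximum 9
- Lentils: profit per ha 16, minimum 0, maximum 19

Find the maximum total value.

Meeting every minimum uses 3+2+1+2+0 = 8 ha, leaving 27.
Order the crops by profit per ha: Rice 21 > Lentils 16 > Canola 12 > Oats 7 > Wheat 6.
Rice takes 8 more to reach its cap of 10 → 19 left.
Give Lentils 19 more to hit its cap of 19 → 0 left.
Total = 7×3 + 21×10 + 12×1 + 6×2 + 16×19 = 559.

559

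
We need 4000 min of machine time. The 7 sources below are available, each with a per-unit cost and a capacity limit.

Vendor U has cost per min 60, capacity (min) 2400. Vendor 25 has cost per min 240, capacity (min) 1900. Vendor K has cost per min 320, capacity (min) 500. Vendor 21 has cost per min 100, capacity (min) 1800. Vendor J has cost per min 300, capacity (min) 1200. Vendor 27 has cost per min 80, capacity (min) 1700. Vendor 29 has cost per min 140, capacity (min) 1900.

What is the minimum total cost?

Use sources in increasing cost order.
Vendor U at 60: take all 2400 min ; 1600 still needed.
Take 1600 from Vendor 27 at 80 to finish.
Vendor 21, Vendor 29, Vendor 25, Vendor J, Vendor K: unused.
Cost = 2400×60 + 1600×80 = 272000.

272000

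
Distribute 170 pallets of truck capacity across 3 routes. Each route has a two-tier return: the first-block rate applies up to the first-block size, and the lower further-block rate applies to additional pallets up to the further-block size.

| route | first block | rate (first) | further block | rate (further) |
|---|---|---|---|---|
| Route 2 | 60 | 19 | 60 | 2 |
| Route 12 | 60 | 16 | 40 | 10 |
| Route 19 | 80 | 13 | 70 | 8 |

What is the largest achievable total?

Order all 6 blocks by rate: Route 2/first 19 > Route 12/first 16 > Route 19/first 13 > Route 12/second 10 > Route 19/second 8 > Route 2/second 2.
Fill Route 2 first block (60 at 19) — 110 left.
Route 12 first at 16: fill all 60 — 50 left.
Route 19/first: +50 of 80 at 13; pool empty.
Total = 19×60 + 16×60 + 13×50 = 2750.

2750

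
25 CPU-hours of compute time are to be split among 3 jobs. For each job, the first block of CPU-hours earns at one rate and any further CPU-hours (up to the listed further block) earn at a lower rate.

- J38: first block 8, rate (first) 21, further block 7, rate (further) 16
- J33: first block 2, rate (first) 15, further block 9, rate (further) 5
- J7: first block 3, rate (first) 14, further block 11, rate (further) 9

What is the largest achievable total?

397

Rank every tier by rate: J38/first 21 > J38/second 16 > J33/first 15 > J7/first 14 > J7/second 9 > J33/second 5.
J38 first at 21: fill all 8 ; 17 left.
J38 second at 16: fill all 7 ; 10 left.
J33 first at 15: fill all 2 ; 8 left.
J7 first at 14: fill all 3 ; 5 left.
J7 second at 9: only 5 left, fill 5.
Total = 21×8 + 16×7 + 15×2 + 14×3 + 9×5 = 397.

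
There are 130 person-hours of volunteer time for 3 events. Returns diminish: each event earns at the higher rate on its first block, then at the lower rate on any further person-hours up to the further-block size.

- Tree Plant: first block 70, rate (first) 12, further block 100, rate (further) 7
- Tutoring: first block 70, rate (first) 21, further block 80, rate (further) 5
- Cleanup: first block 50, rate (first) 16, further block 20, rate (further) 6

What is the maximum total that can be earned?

2390

Order all 6 blocks by rate: Tutoring/tier1 21 > Cleanup/tier1 16 > Tree Plant/tier1 12 > Tree Plant/tier2 7 > Cleanup/tier2 6 > Tutoring/tier2 5.
Tutoring tier1 at 21: fill all 70 → 60 left.
Fill Cleanup tier1 block (50 at 16) → 10 left.
10 remain; put them into Tree Plant tier1 at 12.
Total = 21×70 + 16×50 + 12×10 = 2390.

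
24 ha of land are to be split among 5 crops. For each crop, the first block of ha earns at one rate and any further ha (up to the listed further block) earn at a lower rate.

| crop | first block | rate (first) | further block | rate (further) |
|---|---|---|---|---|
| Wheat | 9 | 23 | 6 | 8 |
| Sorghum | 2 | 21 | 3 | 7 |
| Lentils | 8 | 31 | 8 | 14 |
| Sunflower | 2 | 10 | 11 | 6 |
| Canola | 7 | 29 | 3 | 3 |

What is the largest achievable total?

Rank every tier by rate: Lentils/tier1 31 > Canola/tier1 29 > Wheat/tier1 23 > Sorghum/tier1 21 > Lentils/tier2 14 > Sunflower/tier1 10 > Wheat/tier2 8 > Sorghum/tier2 7 > Sunflower/tier2 6 > Canola/tier2 3.
Lentils tier1 at 31: fill all 8 — 16 left.
Canola/tier1 (29): +7 — 9 left.
Wheat tier1 at 23: fill all 9 — 0 left.
Total = 31×8 + 29×7 + 23×9 = 658.

658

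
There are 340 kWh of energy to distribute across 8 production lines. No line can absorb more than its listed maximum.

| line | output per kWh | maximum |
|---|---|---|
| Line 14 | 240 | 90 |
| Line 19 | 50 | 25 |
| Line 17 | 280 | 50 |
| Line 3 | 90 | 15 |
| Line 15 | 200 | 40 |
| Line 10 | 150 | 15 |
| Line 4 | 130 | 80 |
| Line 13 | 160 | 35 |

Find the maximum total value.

Order the production lines by output per kWh: Line 17 280 > Line 14 240 > Line 15 200 > Line 13 160 > Line 10 150 > Line 4 130 > Line 3 90 > Line 19 50.
Line 17 takes 50 to reach its cap of 50 → 290 left.
Line 14: +90 to 90 (cap) → 200 left.
Give Line 15 40 to hit its cap of 40 → 160 left.
Give Line 13 35 to hit its cap of 35 → 125 left.
Give Line 10 15 to hit its cap of 15 → 110 left.
Give Line 4 80 to hit its cap of 80 → 30 left.
Line 3 takes 15 to reach its cap of 15 → 15 left.
Line 19 has room for 25 but only 15 remain, so it gets 15.
Total = 240×90 + 50×15 + 280×50 + 90×15 + 200×40 + 150×15 + 130×80 + 160×35 = 63950.

63950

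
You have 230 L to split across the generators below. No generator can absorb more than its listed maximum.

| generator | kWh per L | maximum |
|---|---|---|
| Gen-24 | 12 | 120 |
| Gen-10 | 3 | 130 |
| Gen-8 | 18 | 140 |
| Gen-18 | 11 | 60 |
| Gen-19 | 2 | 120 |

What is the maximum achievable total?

3600

Highest kWh per L first: Gen-8 18 > Gen-24 12 > Gen-18 11 > Gen-10 3 > Gen-19 2.
Gen-8 takes 140 to reach its cap of 140 — 90 left.
Gen-24: +90 (room for 120) → 90. Pool exhausted.
Total = 12×90 + 18×140 = 3600.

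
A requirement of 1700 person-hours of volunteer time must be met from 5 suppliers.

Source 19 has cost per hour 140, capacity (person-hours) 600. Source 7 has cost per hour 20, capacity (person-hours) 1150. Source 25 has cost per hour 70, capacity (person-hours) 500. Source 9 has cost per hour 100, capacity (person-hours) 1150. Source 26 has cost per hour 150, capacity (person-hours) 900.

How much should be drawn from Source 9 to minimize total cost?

50

Cheapest first:
Source 7 at 20: take all 1150 person-hours → 550 still needed.
Take 500 from Source 25 at 70 → need 50 more.
Source 9 at 100: take 50 of its 1150 → requirement met.
Source 19, Source 26: unused.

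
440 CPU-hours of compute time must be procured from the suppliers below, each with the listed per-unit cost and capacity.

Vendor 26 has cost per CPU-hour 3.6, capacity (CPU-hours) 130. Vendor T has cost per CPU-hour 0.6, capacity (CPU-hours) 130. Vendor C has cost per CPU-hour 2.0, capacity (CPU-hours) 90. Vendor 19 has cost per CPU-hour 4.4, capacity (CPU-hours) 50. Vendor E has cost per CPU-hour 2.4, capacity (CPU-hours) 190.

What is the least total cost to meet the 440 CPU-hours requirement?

822

Cheapest first:
Vendor T (0.6): use full 130 ; 310 CPU-hours to go.
Vendor C (2.0): use full 90 ; 220 CPU-hours to go.
Take 190 from Vendor E at 2.4 ; need 30 more.
Take 30 from Vendor 26 at 3.6 to finish.
Vendor 19: unused.
Cost = 130×0.6 + 90×2.0 + 190×2.4 + 30×3.6 = 822.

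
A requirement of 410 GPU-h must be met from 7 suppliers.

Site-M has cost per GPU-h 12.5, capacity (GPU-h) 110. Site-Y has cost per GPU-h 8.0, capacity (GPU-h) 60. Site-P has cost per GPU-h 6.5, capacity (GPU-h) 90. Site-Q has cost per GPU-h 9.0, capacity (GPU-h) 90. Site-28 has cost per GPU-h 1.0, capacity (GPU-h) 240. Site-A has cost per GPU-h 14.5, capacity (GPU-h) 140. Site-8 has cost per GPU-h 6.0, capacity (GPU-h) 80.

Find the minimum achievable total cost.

1305

Fill from the cheapest supplier first.
Site-28 at 1.0: take all 240 GPU-h → 170 still needed.
Site-8 at 6.0: take all 80 GPU-h → 90 still needed.
Site-P at 6.5: take all 90 GPU-h → 0 still needed.
Site-Y, Site-Q, Site-M, Site-A: unused.
Cost = 240×1.0 + 80×6.0 + 90×6.5 = 1305.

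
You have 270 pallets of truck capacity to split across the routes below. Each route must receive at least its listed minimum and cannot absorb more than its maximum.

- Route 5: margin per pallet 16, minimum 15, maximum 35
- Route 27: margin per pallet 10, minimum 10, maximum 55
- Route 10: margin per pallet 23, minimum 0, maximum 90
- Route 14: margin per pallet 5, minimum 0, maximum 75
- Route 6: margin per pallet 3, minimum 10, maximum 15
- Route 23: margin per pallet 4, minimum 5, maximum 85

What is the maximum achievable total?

3605

Meeting every minimum uses 15+10+0+0+10+5 = 40 pallets, leaving 230.
Rank by margin per pallet: Route 10 23 > Route 5 16 > Route 27 10 > Route 14 5 > Route 23 4 > Route 6 3.
Give Route 10 90 more to hit its cap of 90 — 140 left.
Give Route 5 20 more to hit its cap of 35 — 120 left.
Route 27: +45 to 55 (cap) — 75 left.
Route 14 takes 75 more to reach its cap of 75 — 0 left.
Total = 16×35 + 10×55 + 23×90 + 5×75 + 3×10 + 4×5 = 3605.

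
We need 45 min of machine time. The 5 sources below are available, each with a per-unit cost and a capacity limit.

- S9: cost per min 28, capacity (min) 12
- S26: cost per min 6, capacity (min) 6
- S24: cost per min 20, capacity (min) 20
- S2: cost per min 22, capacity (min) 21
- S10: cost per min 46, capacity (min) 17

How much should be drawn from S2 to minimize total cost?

Fill from the cheapest source first.
Take 6 from S26 at 6 ; need 39 more.
Take 20 from S24 at 20 ; need 19 more.
S2 (22): take the remaining 19 ; done.
S9, S10: unused.

19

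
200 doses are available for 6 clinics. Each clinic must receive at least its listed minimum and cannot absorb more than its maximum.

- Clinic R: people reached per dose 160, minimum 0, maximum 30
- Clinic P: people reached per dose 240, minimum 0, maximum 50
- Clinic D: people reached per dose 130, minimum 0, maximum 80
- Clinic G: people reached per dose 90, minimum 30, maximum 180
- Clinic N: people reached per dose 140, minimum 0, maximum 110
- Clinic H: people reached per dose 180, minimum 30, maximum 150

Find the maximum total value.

Meeting every minimum uses 0+0+0+30+0+30 = 60 doses, leaving 140.
Highest people reached per dose first: Clinic P 240 > Clinic H 180 > Clinic R 160 > Clinic N 140 > Clinic D 130 > Clinic G 90.
Clinic P: +50 to 50 (cap) ; 90 left.
Clinic H: +90 (room for 120) → 120. Pool exhausted.
Total = 240×50 + 90×30 + 180×120 = 36300.

36300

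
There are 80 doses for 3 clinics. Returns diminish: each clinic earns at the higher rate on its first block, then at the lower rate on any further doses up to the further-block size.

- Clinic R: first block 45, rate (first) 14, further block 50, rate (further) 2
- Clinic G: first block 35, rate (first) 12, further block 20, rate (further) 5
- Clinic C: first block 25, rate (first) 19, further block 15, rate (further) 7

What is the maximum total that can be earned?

1225

Rank every tier by rate: Clinic C/first 19 > Clinic R/first 14 > Clinic G/first 12 > Clinic C/second 7 > Clinic G/second 5 > Clinic R/second 2.
Clinic C/first (19): +25 — 55 left.
Fill Clinic R first block (45 at 14) — 10 left.
Clinic G first at 12: only 10 left, fill 10.
Total = 19×25 + 14×45 + 12×10 = 1225.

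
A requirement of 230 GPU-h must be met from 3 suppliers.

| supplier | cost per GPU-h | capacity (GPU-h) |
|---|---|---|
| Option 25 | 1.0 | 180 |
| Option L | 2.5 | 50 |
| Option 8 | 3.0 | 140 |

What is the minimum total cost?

305

Fill from the cheapest supplier first.
Option 25 at 1.0: take all 180 GPU-h — 50 still needed.
Option L (2.5): use full 50 — 0 GPU-h to go.
Option 8: unused.
Cost = 180×1.0 + 50×2.5 = 305.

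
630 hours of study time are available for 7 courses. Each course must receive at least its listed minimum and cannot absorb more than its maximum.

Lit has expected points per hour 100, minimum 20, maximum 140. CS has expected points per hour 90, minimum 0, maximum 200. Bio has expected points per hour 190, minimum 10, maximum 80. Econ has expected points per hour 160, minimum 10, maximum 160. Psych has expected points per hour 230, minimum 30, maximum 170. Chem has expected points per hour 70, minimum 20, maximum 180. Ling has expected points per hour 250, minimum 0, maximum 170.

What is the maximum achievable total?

Meeting every minimum uses 20+0+10+10+30+20+0 = 90 hours, leaving 540.
Order the courses by expected points per hour: Ling 250 > Psych 230 > Bio 190 > Econ 160 > Lit 100 > CS 90 > Chem 70.
Ling takes 170 more to reach its cap of 170 → 370 left.
Psych takes 140 more to reach its cap of 170 → 230 left.
Bio: +70 to 80 (cap) → 160 left.
Econ: +150 to 160 (cap) → 10 left.
Only 10 left; Lit takes them to reach 30.
Total = 100×30 + 190×80 + 160×160 + 230×170 + 70×20 + 250×170 = 126800.

126800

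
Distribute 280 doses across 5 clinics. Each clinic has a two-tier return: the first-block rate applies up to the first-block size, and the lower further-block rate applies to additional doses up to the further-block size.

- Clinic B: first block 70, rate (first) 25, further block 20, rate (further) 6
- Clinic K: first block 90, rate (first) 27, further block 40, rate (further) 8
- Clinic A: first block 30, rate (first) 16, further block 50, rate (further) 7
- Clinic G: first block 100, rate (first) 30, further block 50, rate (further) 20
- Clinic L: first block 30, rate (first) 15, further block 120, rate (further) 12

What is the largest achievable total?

Order all 10 blocks by rate: Clinic G/tier1 30 > Clinic K/tier1 27 > Clinic B/tier1 25 > Clinic G/tier2 20 > Clinic A/tier1 16 > Clinic L/tier1 15 > Clinic L/tier2 12 > Clinic K/tier2 8 > Clinic A/tier2 7 > Clinic B/tier2 6.
Clinic G tier1 at 30: fill all 100 ; 180 left.
Fill Clinic K tier1 block (90 at 27) ; 90 left.
Clinic B/tier1 (25): +70 ; 20 left.
Clinic G/tier2: +20 of 50 at 20; pool empty.
Total = 30×100 + 27×90 + 25×70 + 20×20 = 7580.

7580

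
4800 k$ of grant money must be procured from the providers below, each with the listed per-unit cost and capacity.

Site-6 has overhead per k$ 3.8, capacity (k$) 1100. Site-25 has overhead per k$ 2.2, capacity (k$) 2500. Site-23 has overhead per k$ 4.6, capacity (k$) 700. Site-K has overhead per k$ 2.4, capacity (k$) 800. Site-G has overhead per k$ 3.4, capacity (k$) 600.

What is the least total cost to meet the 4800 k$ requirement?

Use providers in increasing cost order.
Site-25 (2.2): use full 2500 ; 2300 k$ to go.
Site-K (2.4): use full 800 ; 1500 k$ to go.
Site-G at 3.4: take all 600 k$ ; 900 still needed.
Site-6 at 3.8: take 900 of its 1100 ; requirement met.
Site-23: unused.
Cost = 2500×2.2 + 800×2.4 + 600×3.4 + 900×3.8 = 12880.

12880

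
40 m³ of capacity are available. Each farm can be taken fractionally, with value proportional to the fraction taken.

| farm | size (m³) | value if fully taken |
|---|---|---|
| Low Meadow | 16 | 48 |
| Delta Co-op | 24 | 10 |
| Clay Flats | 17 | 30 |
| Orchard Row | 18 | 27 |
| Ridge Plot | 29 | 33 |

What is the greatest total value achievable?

Sort by value density: Low Meadow 48/16≈3, Clay Flats 30/17≈1.76, Orchard Row 27/18≈1.5, Ridge Plot 33/29≈1.14, Delta Co-op 10/24≈0.417.
Low Meadow: take in full, 16 m³ for value 48 — 24 left.
Take all of Clay Flats (17 m³, value 30) — 7 m³ left.
Fill the last 7 m³ with part of Orchard Row: 7/18 of it earns 10.5.
Total value = 88.5.

88.5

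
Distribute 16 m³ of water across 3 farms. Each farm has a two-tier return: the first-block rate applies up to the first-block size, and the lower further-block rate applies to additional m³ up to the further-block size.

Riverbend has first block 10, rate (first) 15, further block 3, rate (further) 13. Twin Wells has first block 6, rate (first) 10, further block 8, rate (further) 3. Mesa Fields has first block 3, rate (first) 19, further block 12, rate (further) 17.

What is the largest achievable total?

Order all 6 blocks by rate: Mesa Fields/tier1 19 > Mesa Fields/tier2 17 > Riverbend/tier1 15 > Riverbend/tier2 13 > Twin Wells/tier1 10 > Twin Wells/tier2 3.
Mesa Fields/tier1 (19): +3 — 13 left.
Mesa Fields tier2 at 17: fill all 12 — 1 left.
1 remain; put them into Riverbend tier1 at 15.
Total = 19×3 + 17×12 + 15×1 = 276.

276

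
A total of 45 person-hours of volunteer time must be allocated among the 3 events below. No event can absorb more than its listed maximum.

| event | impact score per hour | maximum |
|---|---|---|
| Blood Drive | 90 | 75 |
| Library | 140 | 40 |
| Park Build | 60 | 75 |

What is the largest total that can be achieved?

Highest impact score per hour first: Library 140 > Blood Drive 90 > Park Build 60.
Give Library 40 to hit its cap of 40 — 5 left.
Blood Drive has room for 75 but only 5 remain, so it gets 5.
Total = 90×5 + 140×40 = 6050.

6050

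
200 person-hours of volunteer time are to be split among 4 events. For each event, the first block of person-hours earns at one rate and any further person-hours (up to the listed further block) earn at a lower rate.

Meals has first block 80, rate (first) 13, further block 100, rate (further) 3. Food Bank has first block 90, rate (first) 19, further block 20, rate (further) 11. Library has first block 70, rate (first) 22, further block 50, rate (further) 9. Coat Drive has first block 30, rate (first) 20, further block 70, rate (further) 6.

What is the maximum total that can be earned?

Treat each block as its own option and order by rate: Library/first 22 > Coat Drive/first 20 > Food Bank/first 19 > Meals/first 13 > Food Bank/second 11 > Library/second 9 > Coat Drive/second 6 > Meals/second 3.
Library first at 22: fill all 70 — 130 left.
Coat Drive first at 20: fill all 30 — 100 left.
Food Bank/first (19): +90 — 10 left.
Meals/first: +10 of 80 at 13; pool empty.
Total = 22×70 + 20×30 + 19×90 + 13×10 = 3980.

3980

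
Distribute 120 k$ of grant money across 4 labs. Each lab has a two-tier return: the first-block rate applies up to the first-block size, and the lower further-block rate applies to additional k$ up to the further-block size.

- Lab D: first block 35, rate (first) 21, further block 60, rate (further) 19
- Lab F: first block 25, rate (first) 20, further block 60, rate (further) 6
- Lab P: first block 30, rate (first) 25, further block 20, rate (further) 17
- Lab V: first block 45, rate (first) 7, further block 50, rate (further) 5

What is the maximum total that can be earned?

Order all 8 blocks by rate: Lab P/tier1 25 > Lab D/tier1 21 > Lab F/tier1 20 > Lab D/tier2 19 > Lab P/tier2 17 > Lab V/tier1 7 > Lab F/tier2 6 > Lab V/tier2 5.
Fill Lab P tier1 block (30 at 25) → 90 left.
Lab D tier1 at 21: fill all 35 → 55 left.
Lab F/tier1 (20): +25 → 30 left.
30 remain; put them into Lab D tier2 at 19.
Total = 25×30 + 21×35 + 20×25 + 19×30 = 2555.

2555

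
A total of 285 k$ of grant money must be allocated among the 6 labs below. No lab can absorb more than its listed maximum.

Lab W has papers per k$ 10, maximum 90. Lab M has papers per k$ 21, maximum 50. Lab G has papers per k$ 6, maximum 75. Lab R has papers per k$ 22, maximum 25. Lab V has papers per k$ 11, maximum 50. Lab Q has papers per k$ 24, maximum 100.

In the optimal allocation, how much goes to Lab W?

Highest papers per k$ first: Lab Q 24 > Lab R 22 > Lab M 21 > Lab V 11 > Lab W 10 > Lab G 6.
Give Lab Q 100 to hit its cap of 100 → 185 left.
Lab R: +25 to 25 (cap) → 160 left.
Lab M: +50 to 50 (cap) → 110 left.
Give Lab V 50 to hit its cap of 50 → 60 left.
Only 60 left; Lab W takes them to reach 60.

60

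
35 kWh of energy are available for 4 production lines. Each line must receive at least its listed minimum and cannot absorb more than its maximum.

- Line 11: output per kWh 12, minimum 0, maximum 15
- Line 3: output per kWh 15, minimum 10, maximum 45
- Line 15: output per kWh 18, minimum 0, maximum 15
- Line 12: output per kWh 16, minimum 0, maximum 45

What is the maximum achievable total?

580

Meeting every minimum uses 0+10+0+0 = 10 kWh, leaving 25.
Rank by output per kWh: Line 15 18 > Line 12 16 > Line 3 15 > Line 11 12.
Line 15 takes 15 more to reach its cap of 15 — 10 left.
Only 10 left; Line 12 takes them to reach 10.
Total = 15×10 + 18×15 + 16×10 = 580.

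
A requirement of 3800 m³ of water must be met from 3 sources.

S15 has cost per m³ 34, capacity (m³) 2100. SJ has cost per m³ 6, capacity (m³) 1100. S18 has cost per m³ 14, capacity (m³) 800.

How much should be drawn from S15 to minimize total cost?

1900

Fill from the cheapest source first.
SJ at 6: take all 1100 m³ ; 2700 still needed.
S18 at 14: take all 800 m³ ; 1900 still needed.
Take 1900 from S15 at 34 to finish.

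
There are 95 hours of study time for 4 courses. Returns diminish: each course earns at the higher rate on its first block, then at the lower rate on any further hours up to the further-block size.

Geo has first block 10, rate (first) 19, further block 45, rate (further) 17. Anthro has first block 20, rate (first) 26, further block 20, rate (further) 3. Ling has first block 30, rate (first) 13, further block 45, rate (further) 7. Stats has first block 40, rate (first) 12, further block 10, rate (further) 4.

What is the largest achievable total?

Treat each block as its own option and order by rate: Anthro/first 26 > Geo/first 19 > Geo/second 17 > Ling/first 13 > Stats/first 12 > Ling/second 7 > Stats/second 4 > Anthro/second 3.
Anthro first at 26: fill all 20 — 75 left.
Geo/first (19): +10 — 65 left.
Geo/second (17): +45 — 20 left.
Ling/first: +20 of 30 at 13; pool empty.
Total = 26×20 + 19×10 + 17×45 + 13×20 = 1735.

1735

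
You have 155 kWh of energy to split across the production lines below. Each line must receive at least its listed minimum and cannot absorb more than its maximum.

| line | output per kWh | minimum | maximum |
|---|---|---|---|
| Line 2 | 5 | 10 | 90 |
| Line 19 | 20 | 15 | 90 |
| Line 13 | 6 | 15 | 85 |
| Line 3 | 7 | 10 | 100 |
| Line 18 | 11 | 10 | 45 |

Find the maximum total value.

Meeting every minimum uses 10+15+15+10+10 = 60 kWh, leaving 95.
Rank by output per kWh: Line 19 20 > Line 18 11 > Line 3 7 > Line 13 6 > Line 2 5.
Give Line 19 75 more to hit its cap of 90 — 20 left.
Line 18 has room for 35 more but only 20 remain, so it gets 30.
Total = 5×10 + 20×90 + 6×15 + 7×10 + 11×30 = 2340.

2340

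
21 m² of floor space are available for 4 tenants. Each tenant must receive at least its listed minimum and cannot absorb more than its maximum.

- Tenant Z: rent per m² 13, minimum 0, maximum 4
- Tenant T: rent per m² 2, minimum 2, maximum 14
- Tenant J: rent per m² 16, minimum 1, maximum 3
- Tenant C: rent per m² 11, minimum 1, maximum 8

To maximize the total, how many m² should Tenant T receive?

6

Meeting every minimum uses 0+2+1+1 = 4 m², leaving 17.
Rank by rent per m²: Tenant J 16 > Tenant Z 13 > Tenant C 11 > Tenant T 2.
Tenant J takes 2 more to reach its cap of 3 → 15 left.
Tenant Z: +4 to 4 (cap) → 11 left.
Tenant C takes 7 more to reach its cap of 8 → 4 left.
Tenant T: +4 (room for 12) → 6. Pool exhausted.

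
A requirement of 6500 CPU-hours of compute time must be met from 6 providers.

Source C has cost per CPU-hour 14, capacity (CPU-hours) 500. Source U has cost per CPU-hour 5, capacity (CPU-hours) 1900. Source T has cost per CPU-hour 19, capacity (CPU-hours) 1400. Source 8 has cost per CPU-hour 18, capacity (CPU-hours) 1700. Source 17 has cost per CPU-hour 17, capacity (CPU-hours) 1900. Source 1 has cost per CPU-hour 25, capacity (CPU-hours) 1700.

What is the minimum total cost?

88900

Cheapest first:
Source U (5): use full 1900 ; 4600 CPU-hours to go.
Source C at 14: take all 500 CPU-hours ; 4100 still needed.
Source 17 at 17: take all 1900 CPU-hours ; 2200 still needed.
Source 8 at 18: take all 1700 CPU-hours ; 500 still needed.
Source T (19): take the remaining 500 ; done.
Source 1: unused.
Cost = 1900×5 + 500×14 + 1900×17 + 1700×18 + 500×19 = 88900.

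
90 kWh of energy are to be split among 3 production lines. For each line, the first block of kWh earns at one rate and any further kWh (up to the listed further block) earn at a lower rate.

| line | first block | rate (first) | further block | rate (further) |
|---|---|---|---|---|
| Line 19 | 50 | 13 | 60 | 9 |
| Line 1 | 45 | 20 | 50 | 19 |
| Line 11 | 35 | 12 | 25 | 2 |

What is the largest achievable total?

Rank every tier by rate: Line 1/tier1 20 > Line 1/tier2 19 > Line 19/tier1 13 > Line 11/tier1 12 > Line 19/tier2 9 > Line 11/tier2 2.
Fill Line 1 tier1 block (45 at 20) — 45 left.
Line 1 tier2 at 19: only 45 left, fill 45.
Total = 20×45 + 19×45 = 1755.

1755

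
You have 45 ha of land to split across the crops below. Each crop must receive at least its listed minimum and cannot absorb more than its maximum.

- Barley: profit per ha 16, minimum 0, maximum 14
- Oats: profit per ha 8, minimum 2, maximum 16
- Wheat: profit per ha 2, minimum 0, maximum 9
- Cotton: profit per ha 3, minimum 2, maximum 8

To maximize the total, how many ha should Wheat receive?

Meeting every minimum uses 0+2+0+2 = 4 ha, leaving 41.
Rank by profit per ha: Barley 16 > Oats 8 > Cotton 3 > Wheat 2.
Give Barley 14 more to hit its cap of 14 — 27 left.
Oats: +14 to 16 (cap) — 13 left.
Give Cotton 6 more to hit its cap of 8 — 7 left.
Wheat: +7 (room for 9) → 7. Pool exhausted.

7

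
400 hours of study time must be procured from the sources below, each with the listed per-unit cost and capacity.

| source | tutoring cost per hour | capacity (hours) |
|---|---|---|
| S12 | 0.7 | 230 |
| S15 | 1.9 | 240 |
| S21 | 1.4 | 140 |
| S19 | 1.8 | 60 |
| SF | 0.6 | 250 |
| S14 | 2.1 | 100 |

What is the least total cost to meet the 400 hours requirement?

Fill from the cheapest source first.
SF (0.6): use full 250 → 150 hours to go.
Take 150 from S12 at 0.7 to finish.
S21, S19, S15, S14: unused.
Cost = 250×0.6 + 150×0.7 = 255.

255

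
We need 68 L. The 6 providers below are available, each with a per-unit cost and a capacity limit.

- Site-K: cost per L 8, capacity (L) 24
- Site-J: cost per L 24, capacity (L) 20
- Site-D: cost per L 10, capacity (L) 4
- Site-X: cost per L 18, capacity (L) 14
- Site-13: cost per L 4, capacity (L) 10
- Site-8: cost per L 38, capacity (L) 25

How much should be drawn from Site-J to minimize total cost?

16

Fill from the cheapest provider first.
Site-13 (4): use full 10 ; 58 L to go.
Take 24 from Site-K at 8 ; need 34 more.
Site-D at 10: take all 4 L ; 30 still needed.
Site-X (18): use full 14 ; 16 L to go.
Site-J (24): take the remaining 16 ; done.
Site-8: unused.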